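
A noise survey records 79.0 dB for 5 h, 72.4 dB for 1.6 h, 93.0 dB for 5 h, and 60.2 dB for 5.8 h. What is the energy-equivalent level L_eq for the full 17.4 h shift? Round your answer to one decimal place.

87.8 dB

Weight each interval's intensity by its duration and average over T = 17.4 h:
Σ tᵢ·10^(Lᵢ/10) = 5·10^(79.0/10) + 1.6·10^(72.4/10) + 5·10^(93.0/10) + 5.8·10^(60.2/10) = 1.041e+10.
L_eq = 10·log₁₀(1.041e+10/17.4) = 87.77 dB.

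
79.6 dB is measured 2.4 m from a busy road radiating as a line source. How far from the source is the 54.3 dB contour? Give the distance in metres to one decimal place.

The 25.3 dB drop corresponds to a distance ratio of 10^(25.3/10) for a line source.
r₂ = 2.4·10^((79.6−54.3)/10) = 2.4·10^(25.3/10) = 813.23 m.

813.2 m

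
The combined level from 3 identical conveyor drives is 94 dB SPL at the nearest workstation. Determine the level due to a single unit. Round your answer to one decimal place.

89.2 dB SPL

3 equal contributions raise the level by 10·log₁₀ 3 = 4.771 dB, so each unit alone gives 94 − 4.771.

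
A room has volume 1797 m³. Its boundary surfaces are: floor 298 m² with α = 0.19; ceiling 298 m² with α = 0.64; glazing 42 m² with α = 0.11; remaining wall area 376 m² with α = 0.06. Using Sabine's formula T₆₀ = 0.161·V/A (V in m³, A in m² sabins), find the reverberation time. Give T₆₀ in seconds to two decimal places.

A = Σ Sᵢαᵢ = 298·0.19 + 298·0.64 + 42·0.11 + 376·0.06 = 274.52 m².
T₆₀ = 0.161 × 1797 / 274.52 = 1.054 s.

1.05 s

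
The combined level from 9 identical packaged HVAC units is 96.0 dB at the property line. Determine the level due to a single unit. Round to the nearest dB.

Dividing the total intensity by 9 lowers the level by 10·log₁₀ 9 = 9.542 dB: L₁ = 96.0 − 9.542.

86 dB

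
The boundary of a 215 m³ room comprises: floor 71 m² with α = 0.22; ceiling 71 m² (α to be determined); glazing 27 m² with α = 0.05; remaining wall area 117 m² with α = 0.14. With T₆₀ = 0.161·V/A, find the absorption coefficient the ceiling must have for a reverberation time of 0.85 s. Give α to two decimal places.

0.10

A = 0.161·V/T₆₀ = 0.161·215/0.85 = 40.72 m² sabins.
Absorption from the other surfaces = 71·0.22 + 27·0.05 + 117·0.14 = 33.35 m², so the ceiling must supply 7.37 m² over 71 m².
α = 7.37/71 = 0.104.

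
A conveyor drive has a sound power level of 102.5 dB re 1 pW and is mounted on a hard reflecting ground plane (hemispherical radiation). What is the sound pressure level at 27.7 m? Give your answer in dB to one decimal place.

65.7 dB

The power spreads over a hemisphere of area 2π·r², so L_p = L_w − 10·log₁₀(2π·r²).
2π·r² = 4821 m², 10·log₁₀ of that is 36.831 dB.
L_p = 102.5 − 36.831 = 65.67 dB.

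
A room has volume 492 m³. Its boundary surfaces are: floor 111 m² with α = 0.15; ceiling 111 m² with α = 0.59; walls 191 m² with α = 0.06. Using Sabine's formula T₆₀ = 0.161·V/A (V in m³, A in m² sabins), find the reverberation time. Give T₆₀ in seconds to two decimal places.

Summing Sᵢαᵢ: 111·0.15 + 111·0.59 + 191·0.06 = 93.60 m².
T₆₀ = 0.161·V/A = 0.161·492/93.60 = 0.846 s.

0.85 s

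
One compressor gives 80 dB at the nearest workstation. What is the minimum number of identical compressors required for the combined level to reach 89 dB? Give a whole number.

8

Need L₁ + 10·log₁₀ N ≥ 89, i.e. log₁₀ N ≥ 0.90.
N ≥ 10^(9.0/10) = 7.943, so N = 8.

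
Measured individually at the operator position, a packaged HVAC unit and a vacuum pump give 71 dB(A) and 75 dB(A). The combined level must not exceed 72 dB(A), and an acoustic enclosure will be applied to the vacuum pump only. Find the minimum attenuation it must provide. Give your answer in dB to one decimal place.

Everything except the vacuum pump sums to 10^(71/10) = 1.259e+07 in linear terms, 71.00 dB(A).
The limit corresponds to 10^(72/10) = 1.585e+07; subtracting the fixed part leaves 3.260e+06 for the vacuum pump, i.e. 65.13 dB(A).
Required insertion loss = 75 − 65.13 = 9.87 dB.

9.9 dB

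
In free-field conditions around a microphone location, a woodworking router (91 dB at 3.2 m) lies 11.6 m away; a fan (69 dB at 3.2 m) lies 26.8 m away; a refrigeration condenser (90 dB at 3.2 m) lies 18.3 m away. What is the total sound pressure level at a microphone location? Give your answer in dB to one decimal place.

Propagate each source to the receiver with L = L_ref − 20·log₁₀(r/r_ref), then add intensities.
woodworking router: 91 − 20·log₁₀(11.6/3.2) = 91 − 11.19 = 79.81 dB.
fan: 69 − 20·log₁₀(26.8/3.2) = 69 − 18.46 = 50.54 dB.
refrigeration condenser: 90 − 20·log₁₀(18.3/3.2) = 90 − 15.15 = 74.85 dB.
Σ 10^(L/10) = 1.265e+08 → L_total = 10·log₁₀(1.265e+08) = 81.02 dB.

81.0 dB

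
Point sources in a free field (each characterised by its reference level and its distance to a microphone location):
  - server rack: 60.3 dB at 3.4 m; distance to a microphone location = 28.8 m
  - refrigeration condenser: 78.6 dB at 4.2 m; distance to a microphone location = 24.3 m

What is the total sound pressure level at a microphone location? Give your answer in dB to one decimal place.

63.4 dB

First find each source's level at the receiver (point-source: −20·log₁₀(r/r_ref)), then combine on an intensity basis.
server rack: 60.3 − 20·log₁₀(28.8/3.4) = 60.3 − 18.56 = 41.74 dB.
refrigeration condenser: 78.6 − 20·log₁₀(24.3/4.2) = 78.6 − 15.25 = 63.35 dB.
Σ 10^(L/10) = 2.179e+06 → L_total = 10·log₁₀(2.179e+06) = 63.38 dB.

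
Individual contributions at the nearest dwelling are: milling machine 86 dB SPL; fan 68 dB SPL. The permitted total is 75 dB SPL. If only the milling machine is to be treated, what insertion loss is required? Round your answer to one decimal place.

12.0 dB

The untreated sources together contribute 10^(68/10) = 6.310e+06, i.e. 68.00 dB SPL.
The limit corresponds to 10^(75/10) = 3.162e+07; subtracting the fixed part leaves 2.531e+07 for the milling machine, i.e. 74.03 dB SPL.
So the milling machine must be reduced from 86 to 74.03 dB SPL: IL = 11.97 dB.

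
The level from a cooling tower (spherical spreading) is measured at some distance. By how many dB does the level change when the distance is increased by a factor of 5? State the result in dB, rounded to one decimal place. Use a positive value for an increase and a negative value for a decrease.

-14.0 dB

Point-source spreading: ΔL = −20·log₁₀(r₂/r₁).
ΔL = −20·log₁₀(5) = -13.98 dB.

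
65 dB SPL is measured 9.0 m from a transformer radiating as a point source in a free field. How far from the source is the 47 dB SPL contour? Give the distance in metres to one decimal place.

For a point source L₁ − L₂ = 20·log₁₀(r₂/r₁), so r₂ = r₁·10^((L₁−L₂)/20).
r₂ = 9.0·10^((65−47)/20) = 9.0·10^(18.0/20) = 71.49 m.

71.5 m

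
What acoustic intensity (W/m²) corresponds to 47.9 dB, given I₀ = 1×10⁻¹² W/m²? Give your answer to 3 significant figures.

L = 10·log₁₀(I/I₀) ⇒ I = I₀·10^(L/10) = 10⁻¹² × 10^4.79.

6.17e-08 W/m²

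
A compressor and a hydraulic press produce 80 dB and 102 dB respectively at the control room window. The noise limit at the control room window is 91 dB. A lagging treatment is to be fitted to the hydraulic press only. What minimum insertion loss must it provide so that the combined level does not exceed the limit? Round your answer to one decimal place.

Everything except the hydraulic press sums to 10^(80/10) = 1.000e+08 in linear terms, 80.00 dB.
The limit corresponds to 10^(91/10) = 1.259e+09; subtracting the fixed part leaves 1.159e+09 for the hydraulic press, i.e. 90.64 dB.
Required insertion loss = 102 − 90.64 = 11.36 dB.

11.4 dB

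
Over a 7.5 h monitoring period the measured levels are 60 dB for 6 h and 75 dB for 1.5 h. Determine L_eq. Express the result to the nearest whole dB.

Weight each interval's intensity by its duration and average over T = 7.5 h:
Σ tᵢ·10^(Lᵢ/10) = 6·10^(60/10) + 1.5·10^(75/10) = 5.343e+07.
L_eq = 10·log₁₀(5.343e+07/7.5) = 68.53 dB.

69 dB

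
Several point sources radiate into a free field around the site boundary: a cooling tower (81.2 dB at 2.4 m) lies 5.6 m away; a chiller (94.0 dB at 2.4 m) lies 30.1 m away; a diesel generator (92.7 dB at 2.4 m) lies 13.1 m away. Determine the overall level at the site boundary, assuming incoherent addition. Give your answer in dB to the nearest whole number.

80 dB

First find each source's level at the receiver (point-source: −20·log₁₀(r/r_ref)), then combine on an intensity basis.
cooling tower: 81.2 − 20·log₁₀(5.6/2.4) = 81.2 − 7.36 = 73.84 dB.
chiller: 94.0 − 20·log₁₀(30.1/2.4) = 94.0 − 21.97 = 72.03 dB.
diesel generator: 92.7 − 20·log₁₀(13.1/2.4) = 92.7 − 14.74 = 77.96 dB.
Σ 10^(L/10) = 1.027e+08 → L_total = 10·log₁₀(1.027e+08) = 80.11 dB.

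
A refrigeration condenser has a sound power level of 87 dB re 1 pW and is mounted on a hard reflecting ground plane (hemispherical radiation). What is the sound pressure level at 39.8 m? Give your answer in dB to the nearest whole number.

The power spreads over a hemisphere of area 2π·r², so L_p = L_w − 10·log₁₀(2π·r²).
2π·r² = 9953 m², 10·log₁₀ of that is 39.979 dB.
L_p = 87 − 39.979 = 47.02 dB.

47 dB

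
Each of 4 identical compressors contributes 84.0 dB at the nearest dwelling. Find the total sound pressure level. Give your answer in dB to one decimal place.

90.0 dB

L_total = L₁ + 10·log₁₀ N for N identical incoherent sources.
L_total = 84.0 + 10·log₁₀(4) = 84.0 + 6.021 = 90.02 dB.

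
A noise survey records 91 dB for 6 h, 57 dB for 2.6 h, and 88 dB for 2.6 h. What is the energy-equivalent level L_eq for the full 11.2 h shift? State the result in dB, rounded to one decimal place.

89.1 dB

L_eq = 10·log₁₀[(1/T)·Σ tᵢ·10^(Lᵢ/10)] with T = 11.2 h.
Σ tᵢ·10^(Lᵢ/10) = 6·10^(91/10) + 2.6·10^(57/10) + 2.6·10^(88/10) = 9.195e+09.
L_eq = 10·log₁₀(9.195e+09/11.2) = 89.14 dB.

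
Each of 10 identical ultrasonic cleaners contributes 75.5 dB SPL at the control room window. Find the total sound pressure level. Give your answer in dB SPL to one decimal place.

N identical incoherent sources raise the level by 10·log₁₀ N.
L_total = 75.5 + 10·log₁₀(10) = 75.5 + 10.000 = 85.50 dB SPL.

85.5 dB SPL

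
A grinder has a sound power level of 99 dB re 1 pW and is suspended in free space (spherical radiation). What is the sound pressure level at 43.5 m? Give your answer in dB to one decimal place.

55.2 dB

The power spreads over a sphere of area 4π·r², so L_p = L_w − 10·log₁₀(4π·r²).
4π·r² = 2.378e+04 m², 10·log₁₀ of that is 43.762 dB.
L_p = 99 − 43.762 = 55.24 dB.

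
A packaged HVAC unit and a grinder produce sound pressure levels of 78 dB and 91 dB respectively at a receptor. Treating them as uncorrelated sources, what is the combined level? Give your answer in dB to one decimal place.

For uncorrelated sources the intensities add, so convert each level to linear form, sum, and take 10·log₁₀ of the total.
Σ 10^(L/10) = 10^(78/10) + 10^(91/10) = 1.322e+09.
L_total = 10·log₁₀(1.322e+09) = 91.21 dB.

91.2 dB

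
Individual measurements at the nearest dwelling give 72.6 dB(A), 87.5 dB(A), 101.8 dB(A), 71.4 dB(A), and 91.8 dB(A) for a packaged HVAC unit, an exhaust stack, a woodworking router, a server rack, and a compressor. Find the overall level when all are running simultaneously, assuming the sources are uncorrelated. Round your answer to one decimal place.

102.4 dB(A)

For uncorrelated sources the intensities add, so convert each level to linear form, sum, and take 10·log₁₀ of the total.
Σ 10^(L/10) = 10^(72.6/10) + 10^(87.5/10) + 10^(101.8/10) + 10^(71.4/10) + 10^(91.8/10) = 1.724e+10.
L_total = 10·log₁₀(1.724e+10) = 102.37 dB(A).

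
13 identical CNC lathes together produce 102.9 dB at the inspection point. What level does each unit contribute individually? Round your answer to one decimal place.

91.8 dB

13 equal contributions raise the level by 10·log₁₀ 13 = 11.139 dB, so each unit alone gives 102.9 − 11.139.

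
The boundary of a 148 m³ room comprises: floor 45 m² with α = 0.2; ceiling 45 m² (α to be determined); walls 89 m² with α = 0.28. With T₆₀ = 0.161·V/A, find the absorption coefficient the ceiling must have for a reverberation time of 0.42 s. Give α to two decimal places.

0.51

Required total absorption A = 0.161·148/0.42 = 56.73 m².
Absorption from the other surfaces = 45·0.2 + 89·0.28 = 33.92 m², so the ceiling must supply 22.81 m² over 45 m².
α = 22.81/45 = 0.507.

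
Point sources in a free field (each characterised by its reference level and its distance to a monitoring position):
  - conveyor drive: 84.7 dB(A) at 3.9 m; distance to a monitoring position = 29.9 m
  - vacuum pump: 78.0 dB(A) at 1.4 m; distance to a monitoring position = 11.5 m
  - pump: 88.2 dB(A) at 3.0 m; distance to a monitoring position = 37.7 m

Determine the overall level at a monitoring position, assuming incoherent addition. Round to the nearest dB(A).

70 dB(A)

First find each source's level at the receiver (point-source: −20·log₁₀(r/r_ref)), then combine on an intensity basis.
conveyor drive: 84.7 − 20·log₁₀(29.9/3.9) = 84.7 − 17.69 = 67.01 dB(A).
vacuum pump: 78.0 − 20·log₁₀(11.5/1.4) = 78.0 − 18.29 = 59.71 dB(A).
pump: 88.2 − 20·log₁₀(37.7/3.0) = 88.2 − 21.98 = 66.22 dB(A).
Σ 10^(L/10) = 1.014e+07 → L_total = 10·log₁₀(1.014e+07) = 70.06 dB(A).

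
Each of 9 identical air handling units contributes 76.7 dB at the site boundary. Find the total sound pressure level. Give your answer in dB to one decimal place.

86.2 dB

With 9 equal, uncorrelated contributions the intensity is 9× that of one unit, giving a rise of 10·log₁₀ 9.
L_total = 76.7 + 10·log₁₀(9) = 76.7 + 9.542 = 86.24 dB.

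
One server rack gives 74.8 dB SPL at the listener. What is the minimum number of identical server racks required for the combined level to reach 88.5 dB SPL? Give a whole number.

N identical sources give L₁ + 10·log₁₀ N, so require 10·log₁₀ N ≥ 88.5 − 74.8 = 13.7 dB.
N ≥ 10^(13.7/10) = 23.442, so N = 24.

24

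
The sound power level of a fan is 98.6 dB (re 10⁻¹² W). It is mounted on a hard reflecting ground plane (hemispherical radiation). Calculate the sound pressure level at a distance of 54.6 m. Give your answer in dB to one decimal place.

L_p = L_w − 10·log₁₀(2π·r²) with r = 54.6 m.
2π·r² = 1.873e+04 m², 10·log₁₀ of that is 42.726 dB.
L_p = 98.6 − 42.726 = 55.87 dB.

55.9 dB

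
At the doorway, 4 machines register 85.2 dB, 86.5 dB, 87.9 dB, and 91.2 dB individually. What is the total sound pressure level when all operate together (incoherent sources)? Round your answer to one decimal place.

For uncorrelated sources the intensities add, so convert each level to linear form, sum, and take 10·log₁₀ of the total.
Σ 10^(L/10) = 10^(85.2/10) + 10^(86.5/10) + 10^(87.9/10) + 10^(91.2/10) = 2.713e+09.
L_total = 10·log₁₀(2.713e+09) = 94.33 dB.

94.3 dB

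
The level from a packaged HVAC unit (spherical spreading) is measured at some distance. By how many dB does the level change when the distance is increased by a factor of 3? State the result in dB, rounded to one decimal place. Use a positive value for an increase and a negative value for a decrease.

Point-source spreading: ΔL = −20·log₁₀(r₂/r₁).
ΔL = −20·log₁₀(3) = -9.54 dB.

-9.5 dB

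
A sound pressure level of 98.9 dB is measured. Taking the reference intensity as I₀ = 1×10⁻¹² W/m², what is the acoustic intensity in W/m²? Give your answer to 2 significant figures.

0.0078 W/m²

I = I₀·10^(L/10) = 10⁻¹² × 10^(98.9/10) = 10^(-2.110).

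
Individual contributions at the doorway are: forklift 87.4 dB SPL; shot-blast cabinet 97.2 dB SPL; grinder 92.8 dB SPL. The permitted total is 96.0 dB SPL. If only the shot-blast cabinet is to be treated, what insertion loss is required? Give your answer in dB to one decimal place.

The untreated sources together contribute 10^(87.4/10) + 10^(92.8/10) = 2.455e+09, i.e. 93.90 dB SPL.
To meet 96.0 dB SPL overall, the treated shot-blast cabinet may contribute at most 10^(96.0/10) − 2.455e+09 = 1.526e+09, i.e. 91.84 dB SPL.
Required insertion loss = 97.2 − 91.84 = 5.36 dB.

5.4 dB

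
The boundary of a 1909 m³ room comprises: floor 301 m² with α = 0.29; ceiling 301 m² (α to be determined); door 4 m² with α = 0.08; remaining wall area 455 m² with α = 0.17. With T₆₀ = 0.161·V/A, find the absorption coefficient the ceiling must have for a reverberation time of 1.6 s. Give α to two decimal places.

From T₆₀ = 0.161·V/A, the target T₆₀ = 1.6 s needs A = 0.161·1909/1.6 = 192.09 m².
Absorption from the other surfaces = 301·0.29 + 4·0.08 + 455·0.17 = 164.96 m², so the ceiling must supply 27.13 m² over 301 m².
α = 27.13/301 = 0.090.

0.09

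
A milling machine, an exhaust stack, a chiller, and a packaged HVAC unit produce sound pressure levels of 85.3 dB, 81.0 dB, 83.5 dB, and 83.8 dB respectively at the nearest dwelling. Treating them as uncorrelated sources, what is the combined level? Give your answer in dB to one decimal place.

For uncorrelated sources the intensities add, so convert each level to linear form, sum, and take 10·log₁₀ of the total.
Σ 10^(L/10) = 10^(85.3/10) + 10^(81.0/10) + 10^(83.5/10) + 10^(83.8/10) = 9.285e+08.
L_total = 10·log₁₀(9.285e+08) = 89.68 dB.

89.7 dB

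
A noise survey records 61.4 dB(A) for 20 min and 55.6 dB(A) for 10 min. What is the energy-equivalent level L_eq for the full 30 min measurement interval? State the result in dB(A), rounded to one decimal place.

Weight each interval's intensity by its duration and average over T = 30 min:
Σ tᵢ·10^(Lᵢ/10) = 20·10^(61.4/10) + 10·10^(55.6/10) = 3.124e+07.
L_eq = 10·log₁₀(3.124e+07/30) = 60.18 dB(A).

60.2 dB(A)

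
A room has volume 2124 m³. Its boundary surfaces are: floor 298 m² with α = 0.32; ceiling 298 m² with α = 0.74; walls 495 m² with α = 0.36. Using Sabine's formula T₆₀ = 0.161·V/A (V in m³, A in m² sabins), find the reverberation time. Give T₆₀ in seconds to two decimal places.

Summing Sᵢαᵢ: 298·0.32 + 298·0.74 + 495·0.36 = 494.08 m².
T₆₀ = 0.161·V/A = 0.161·2124/494.08 = 0.692 s.

0.69 s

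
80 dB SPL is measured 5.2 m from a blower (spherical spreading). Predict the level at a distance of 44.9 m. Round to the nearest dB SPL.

Spherical spreading from a point source gives a 20·log₁₀(r₂/r₁) drop.
L₂ = 80 − 20·log₁₀(44.9/5.2) = 80 − 18.725 = 61.28 dB SPL.

61 dB SPL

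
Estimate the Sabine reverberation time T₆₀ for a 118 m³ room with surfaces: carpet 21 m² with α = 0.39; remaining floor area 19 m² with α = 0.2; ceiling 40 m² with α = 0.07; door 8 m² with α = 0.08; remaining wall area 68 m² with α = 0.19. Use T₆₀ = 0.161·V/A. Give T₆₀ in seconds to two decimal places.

0.67 s

Summing Sᵢαᵢ: 21·0.39 + 19·0.2 + 40·0.07 + 8·0.08 + 68·0.19 = 28.35 m².
T₆₀ = 0.161 × 118 / 28.35 = 0.670 s.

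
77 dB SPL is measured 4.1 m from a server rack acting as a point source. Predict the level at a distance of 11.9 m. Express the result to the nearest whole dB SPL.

Spherical spreading from a point source gives a 20·log₁₀(r₂/r₁) drop.
L₂ = 77 − 20·log₁₀(11.9/4.1) = 77 − 9.255 = 67.74 dB SPL.

68 dB SPL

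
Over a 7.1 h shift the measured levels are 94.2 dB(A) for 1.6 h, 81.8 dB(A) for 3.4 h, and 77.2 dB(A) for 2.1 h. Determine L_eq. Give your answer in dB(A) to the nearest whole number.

88 dB(A)

The energy average is taken in the linear domain: L_eq = 10·log₁₀[(Σ tᵢ·10^(Lᵢ/10))/T], T = 7.1 h.
Σ tᵢ·10^(Lᵢ/10) = 1.6·10^(94.2/10) + 3.4·10^(81.8/10) + 2.1·10^(77.2/10) = 4.833e+09.
L_eq = 10·log₁₀(4.833e+09/7.1) = 88.33 dB(A).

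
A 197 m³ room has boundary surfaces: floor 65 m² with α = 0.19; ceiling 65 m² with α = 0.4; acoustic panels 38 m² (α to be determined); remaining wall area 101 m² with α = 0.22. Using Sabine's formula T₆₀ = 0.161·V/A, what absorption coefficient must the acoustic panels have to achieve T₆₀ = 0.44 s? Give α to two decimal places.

A = 0.161·V/T₆₀ = 0.161·197/0.44 = 72.08 m² sabins.
Absorption from the other surfaces = 65·0.19 + 65·0.4 + 101·0.22 = 60.57 m², so the acoustic panels must supply 11.51 m² over 38 m².
α = 11.51/38 = 0.303.

0.30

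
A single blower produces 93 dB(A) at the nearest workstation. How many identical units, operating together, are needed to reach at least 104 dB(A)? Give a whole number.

The shortfall is 104 − 93 = 11.0 dB, and N units add 10·log₁₀ N, so need 10·log₁₀ N ≥ 11.0.
N ≥ 10^(11.0/10) = 12.589, so N = 13.

13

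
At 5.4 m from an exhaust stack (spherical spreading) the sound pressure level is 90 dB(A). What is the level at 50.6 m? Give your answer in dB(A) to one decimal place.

70.6 dB(A)

For a point source, L₂ = L₁ − 20·log₁₀(r₂/r₁).
L₂ = 90 − 20·log₁₀(50.6/5.4) = 90 − 19.435 = 70.56 dB(A).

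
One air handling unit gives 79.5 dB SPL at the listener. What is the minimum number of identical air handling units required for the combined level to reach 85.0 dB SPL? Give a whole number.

The shortfall is 85.0 − 79.5 = 5.5 dB, and N units add 10·log₁₀ N, so need 10·log₁₀ N ≥ 5.5.
N ≥ 10^(5.5/10) = 3.548, so N = 4.

4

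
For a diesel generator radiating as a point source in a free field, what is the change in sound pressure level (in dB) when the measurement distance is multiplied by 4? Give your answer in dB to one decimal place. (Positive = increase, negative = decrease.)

-12.0 dB

With spherical spreading the level changes by −20·log₁₀(r₂/r₁).
ΔL = −20·log₁₀(4) = -12.04 dB.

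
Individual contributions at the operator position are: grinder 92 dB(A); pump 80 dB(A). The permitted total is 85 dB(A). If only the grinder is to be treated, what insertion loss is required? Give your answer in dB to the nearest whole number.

9 dB

Everything except the grinder sums to 10^(80/10) = 1.000e+08 in linear terms, 80.00 dB(A).
To meet 85 dB(A) overall, the treated grinder may contribute at most 10^(85/10) − 1.000e+08 = 2.162e+08, i.e. 83.35 dB(A).
Required insertion loss = 92 − 83.35 = 8.65 dB.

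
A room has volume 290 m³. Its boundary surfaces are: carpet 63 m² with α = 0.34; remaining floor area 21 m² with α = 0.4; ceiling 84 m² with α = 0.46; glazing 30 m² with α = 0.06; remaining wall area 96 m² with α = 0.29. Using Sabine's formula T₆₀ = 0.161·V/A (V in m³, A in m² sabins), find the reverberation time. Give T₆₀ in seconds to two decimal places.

0.48 s

A = Σ Sᵢαᵢ = 63·0.34 + 21·0.4 + 84·0.46 + 30·0.06 + 96·0.29 = 98.10 m².
T₆₀ = 0.161 × 290 / 98.10 = 0.476 s.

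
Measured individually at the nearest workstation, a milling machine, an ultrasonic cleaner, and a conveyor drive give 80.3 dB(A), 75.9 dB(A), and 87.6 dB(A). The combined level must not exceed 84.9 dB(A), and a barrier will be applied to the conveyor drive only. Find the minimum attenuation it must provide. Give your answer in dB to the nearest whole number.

Fixed contribution from the other sources: Σ 10^(L/10) = 10^(80.3/10) + 10^(75.9/10) = 1.461e+08 (81.65 dB(A)).
The limit corresponds to 10^(84.9/10) = 3.090e+08; subtracting the fixed part leaves 1.630e+08 for the conveyor drive, i.e. 82.12 dB(A).
Required insertion loss = 87.6 − 82.12 = 5.48 dB.

5 dB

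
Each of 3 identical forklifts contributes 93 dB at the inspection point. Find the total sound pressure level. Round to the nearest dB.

98 dB

With 3 equal, uncorrelated contributions the intensity is 3× that of one unit, giving a rise of 10·log₁₀ 3.
L_total = 93 + 10·log₁₀(3) = 93 + 4.771 = 97.77 dB.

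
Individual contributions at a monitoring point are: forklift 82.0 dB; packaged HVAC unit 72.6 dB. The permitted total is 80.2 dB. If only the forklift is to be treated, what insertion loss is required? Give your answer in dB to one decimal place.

Fixed contribution from the other source: Σ 10^(L/10) = 10^(72.6/10) = 1.820e+07 (72.60 dB).
To meet 80.2 dB overall, the treated forklift may contribute at most 10^(80.2/10) − 1.820e+07 = 8.652e+07, i.e. 79.37 dB.
So the forklift must be reduced from 82.0 to 79.37 dB: IL = 2.63 dB.

2.6 dB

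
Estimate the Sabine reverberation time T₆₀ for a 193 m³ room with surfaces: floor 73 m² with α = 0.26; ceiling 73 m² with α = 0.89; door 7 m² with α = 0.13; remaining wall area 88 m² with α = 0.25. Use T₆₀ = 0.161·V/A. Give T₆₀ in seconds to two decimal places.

A = Σ Sᵢαᵢ = 73·0.26 + 73·0.89 + 7·0.13 + 88·0.25 = 106.86 m².
T₆₀ = 0.161·V/A = 0.161·193/106.86 = 0.291 s.

0.29 s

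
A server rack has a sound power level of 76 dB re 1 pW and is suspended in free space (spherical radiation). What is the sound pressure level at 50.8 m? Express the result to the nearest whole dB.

Free-field spherical radiation: L_p = L_w − 10·log₁₀(4π·r²), r = 50.8 m.
4π·r² = 3.243e+04 m², 10·log₁₀ of that is 45.109 dB.
L_p = 76 − 45.109 = 30.89 dB.

31 dB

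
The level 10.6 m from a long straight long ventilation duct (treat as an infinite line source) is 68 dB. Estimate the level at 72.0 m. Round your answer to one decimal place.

59.7 dB

Cylindrical spreading from a line source gives a 10·log₁₀(r₂/r₁) drop.
L₂ = 68 − 10·log₁₀(72.0/10.6) = 68 − 8.320 = 59.68 dB.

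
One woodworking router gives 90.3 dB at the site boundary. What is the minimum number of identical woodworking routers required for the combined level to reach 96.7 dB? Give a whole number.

5

The shortfall is 96.7 − 90.3 = 6.4 dB, and N units add 10·log₁₀ N, so need 10·log₁₀ N ≥ 6.4.
N ≥ 10^(6.4/10) = 4.365, so N = 5.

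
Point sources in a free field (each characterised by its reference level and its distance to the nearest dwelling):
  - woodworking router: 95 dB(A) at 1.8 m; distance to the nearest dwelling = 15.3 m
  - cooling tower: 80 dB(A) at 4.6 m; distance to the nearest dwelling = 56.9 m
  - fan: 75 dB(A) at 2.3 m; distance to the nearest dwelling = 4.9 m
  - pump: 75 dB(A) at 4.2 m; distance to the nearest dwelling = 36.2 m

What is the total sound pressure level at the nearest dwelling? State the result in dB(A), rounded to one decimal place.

77.1 dB(A)

Apply inverse-square spreading to bring every level to the receiver, then sum 10^(L/10).
woodworking router: 95 − 20·log₁₀(15.3/1.8) = 95 − 18.59 = 76.41 dB(A).
cooling tower: 80 − 20·log₁₀(56.9/4.6) = 80 − 21.85 = 58.15 dB(A).
fan: 75 − 20·log₁₀(4.9/2.3) = 75 − 6.57 = 68.43 dB(A).
pump: 75 − 20·log₁₀(36.2/4.2) = 75 − 18.71 = 56.29 dB(A).
Σ 10^(L/10) = 5.182e+07 → L_total = 10·log₁₀(5.182e+07) = 77.14 dB(A).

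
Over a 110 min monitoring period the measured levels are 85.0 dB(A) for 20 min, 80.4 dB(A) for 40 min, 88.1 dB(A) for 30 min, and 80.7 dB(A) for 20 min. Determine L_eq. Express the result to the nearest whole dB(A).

Weight each interval's intensity by its duration and average over T = 110 min:
Σ tᵢ·10^(Lᵢ/10) = 20·10^(85.0/10) + 40·10^(80.4/10) + 30·10^(88.1/10) + 20·10^(80.7/10) = 3.243e+10.
L_eq = 10·log₁₀(3.243e+10/110) = 84.70 dB(A).

85 dB(A)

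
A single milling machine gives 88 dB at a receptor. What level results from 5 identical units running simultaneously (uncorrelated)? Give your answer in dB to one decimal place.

95.0 dB

N identical incoherent sources raise the level by 10·log₁₀ N.
L_total = 88 + 10·log₁₀(5) = 88 + 6.990 = 94.99 dB.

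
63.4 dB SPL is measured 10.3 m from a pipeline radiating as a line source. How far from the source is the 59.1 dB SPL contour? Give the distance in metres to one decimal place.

Line-source spreading drops the level by 10·log₁₀(r₂/r₁); inverting, r₂/r₁ = 10^(ΔL/10).
r₂ = 10.3·10^((63.4−59.1)/10) = 10.3·10^(4.3/10) = 27.72 m.

27.7 m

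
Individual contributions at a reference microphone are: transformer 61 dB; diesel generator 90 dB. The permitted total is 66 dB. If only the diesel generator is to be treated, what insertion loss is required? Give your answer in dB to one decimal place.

25.7 dB

Fixed contribution from the other source: Σ 10^(L/10) = 10^(61/10) = 1.259e+06 (61.00 dB).
The limit corresponds to 10^(66/10) = 3.981e+06; subtracting the fixed part leaves 2.722e+06 for the diesel generator, i.e. 64.35 dB.
So the diesel generator must be reduced from 90 to 64.35 dB: IL = 25.65 dB.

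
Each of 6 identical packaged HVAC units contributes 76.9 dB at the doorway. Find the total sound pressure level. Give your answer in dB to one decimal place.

With 6 equal, uncorrelated contributions the intensity is 6× that of one unit, giving a rise of 10·log₁₀ 6.
L_total = 76.9 + 10·log₁₀(6) = 76.9 + 7.782 = 84.68 dB.

84.7 dB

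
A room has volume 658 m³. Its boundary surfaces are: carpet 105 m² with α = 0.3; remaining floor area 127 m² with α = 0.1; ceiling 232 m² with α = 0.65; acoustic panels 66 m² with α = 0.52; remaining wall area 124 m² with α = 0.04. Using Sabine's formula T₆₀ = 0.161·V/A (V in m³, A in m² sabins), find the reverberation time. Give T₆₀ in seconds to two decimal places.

0.45 s

Summing Sᵢαᵢ: 105·0.3 + 127·0.1 + 232·0.65 + 66·0.52 + 124·0.04 = 234.28 m².
T₆₀ = 0.161·V/A = 0.161·658/234.28 = 0.452 s.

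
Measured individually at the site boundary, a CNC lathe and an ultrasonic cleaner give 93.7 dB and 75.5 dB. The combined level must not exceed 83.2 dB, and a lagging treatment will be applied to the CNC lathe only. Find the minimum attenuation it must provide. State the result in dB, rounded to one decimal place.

11.3 dB

Fixed contribution from the other source: Σ 10^(L/10) = 10^(75.5/10) = 3.548e+07 (75.50 dB).
To meet 83.2 dB overall, the treated CNC lathe may contribute at most 10^(83.2/10) − 3.548e+07 = 1.734e+08, i.e. 82.39 dB.
Required insertion loss = 93.7 − 82.39 = 11.31 dB.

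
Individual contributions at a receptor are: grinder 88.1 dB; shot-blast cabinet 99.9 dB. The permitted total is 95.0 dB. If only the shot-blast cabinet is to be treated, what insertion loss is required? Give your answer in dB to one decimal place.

5.9 dB

Everything except the shot-blast cabinet sums to 10^(88.1/10) = 6.457e+08 in linear terms, 88.10 dB.
To meet 95.0 dB overall, the treated shot-blast cabinet may contribute at most 10^(95.0/10) − 6.457e+08 = 2.517e+09, i.e. 94.01 dB.
Required insertion loss = 99.9 − 94.01 = 5.89 dB.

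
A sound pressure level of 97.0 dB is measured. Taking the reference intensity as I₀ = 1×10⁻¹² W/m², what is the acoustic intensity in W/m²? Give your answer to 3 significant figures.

0.00501 W/m²

I = I₀·10^(L/10) = 10⁻¹² × 10^(97.0/10) = 10^(-2.300).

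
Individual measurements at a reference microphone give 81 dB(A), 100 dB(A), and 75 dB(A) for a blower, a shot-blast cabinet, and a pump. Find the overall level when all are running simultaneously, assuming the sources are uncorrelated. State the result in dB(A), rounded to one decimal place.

100.1 dB(A)

For uncorrelated sources the intensities add, so convert each level to linear form, sum, and take 10·log₁₀ of the total.
Σ 10^(L/10) = 10^(81/10) + 10^(100/10) + 10^(75/10) = 1.016e+10.
L_total = 10·log₁₀(1.016e+10) = 100.07 dB(A).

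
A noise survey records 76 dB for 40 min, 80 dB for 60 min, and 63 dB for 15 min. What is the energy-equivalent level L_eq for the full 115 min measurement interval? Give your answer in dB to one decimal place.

L_eq = 10·log₁₀[(1/T)·Σ tᵢ·10^(Lᵢ/10)] with T = 115 min.
Σ tᵢ·10^(Lᵢ/10) = 40·10^(76/10) + 60·10^(80/10) + 15·10^(63/10) = 7.622e+09.
L_eq = 10·log₁₀(7.622e+09/115) = 78.21 dB.

78.2 dB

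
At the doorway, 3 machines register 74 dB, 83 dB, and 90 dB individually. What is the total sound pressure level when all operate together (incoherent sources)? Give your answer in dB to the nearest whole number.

91 dB

Incoherent sources combine by intensity addition: L_total = 10·log₁₀(Σ 10^(L_i/10)).
Σ 10^(L/10) = 10^(74/10) + 10^(83/10) + 10^(90/10) = 1.225e+09.
L_total = 10·log₁₀(1.225e+09) = 90.88 dB.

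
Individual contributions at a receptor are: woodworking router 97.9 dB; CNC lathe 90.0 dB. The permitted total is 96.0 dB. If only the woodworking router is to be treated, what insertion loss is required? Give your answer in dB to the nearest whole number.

3 dB

Fixed contribution from the other source: Σ 10^(L/10) = 10^(90.0/10) = 1.000e+09 (90.00 dB).
To meet 96.0 dB overall, the treated woodworking router may contribute at most 10^(96.0/10) − 1.000e+09 = 2.981e+09, i.e. 94.74 dB.
So the woodworking router must be reduced from 97.9 to 94.74 dB: IL = 3.16 dB.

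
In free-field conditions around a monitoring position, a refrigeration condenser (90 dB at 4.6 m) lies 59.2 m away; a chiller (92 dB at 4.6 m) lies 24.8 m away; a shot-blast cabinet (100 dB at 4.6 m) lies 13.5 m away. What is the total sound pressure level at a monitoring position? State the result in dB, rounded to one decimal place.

Propagate each source to the receiver with L = L_ref − 20·log₁₀(r/r_ref), then add intensities.
refrigeration condenser: 90 − 20·log₁₀(59.2/4.6) = 90 − 22.19 = 67.81 dB.
chiller: 92 − 20·log₁₀(24.8/4.6) = 92 − 14.63 = 77.37 dB.
shot-blast cabinet: 100 − 20·log₁₀(13.5/4.6) = 100 − 9.35 = 90.65 dB.
Σ 10^(L/10) = 1.222e+09 → L_total = 10·log₁₀(1.222e+09) = 90.87 dB.

90.9 dB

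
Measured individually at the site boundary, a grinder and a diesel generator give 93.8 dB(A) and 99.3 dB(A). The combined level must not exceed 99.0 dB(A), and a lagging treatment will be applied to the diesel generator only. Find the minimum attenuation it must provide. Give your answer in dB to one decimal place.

1.9 dB

Everything except the diesel generator sums to 10^(93.8/10) = 2.399e+09 in linear terms, 93.80 dB(A).
The limit corresponds to 10^(99.0/10) = 7.943e+09; subtracting the fixed part leaves 5.544e+09 for the diesel generator, i.e. 97.44 dB(A).
So the diesel generator must be reduced from 99.3 to 97.44 dB(A): IL = 1.86 dB.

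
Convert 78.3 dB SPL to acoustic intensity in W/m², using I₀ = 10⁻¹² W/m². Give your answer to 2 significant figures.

6.8e-05 W/m²

L = 10·log₁₀(I/I₀) ⇒ I = I₀·10^(L/10) = 10⁻¹² × 10^7.83.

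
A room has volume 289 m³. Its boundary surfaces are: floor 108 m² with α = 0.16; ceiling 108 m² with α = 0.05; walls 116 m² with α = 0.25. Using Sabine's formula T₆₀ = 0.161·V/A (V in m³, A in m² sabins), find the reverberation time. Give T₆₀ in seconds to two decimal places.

0.90 s

Total absorption A = 108·0.16 + 108·0.05 + 116·0.25 = 51.68 m² sabins.
T₆₀ = 0.161 × 289 / 51.68 = 0.900 s.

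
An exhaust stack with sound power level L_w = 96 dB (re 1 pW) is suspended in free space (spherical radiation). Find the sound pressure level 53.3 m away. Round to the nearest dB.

50 dB

Free-field spherical radiation: L_p = L_w − 10·log₁₀(4π·r²), r = 53.3 m.
4π·r² = 3.57e+04 m², 10·log₁₀ of that is 45.527 dB.
L_p = 96 − 45.527 = 50.47 dB.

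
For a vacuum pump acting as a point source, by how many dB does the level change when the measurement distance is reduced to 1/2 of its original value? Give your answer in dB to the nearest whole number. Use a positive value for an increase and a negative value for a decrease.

With spherical spreading the level changes by −20·log₁₀(r₂/r₁).
ΔL = −20·log₁₀(0.5) = +6.02 dB.

+6 dB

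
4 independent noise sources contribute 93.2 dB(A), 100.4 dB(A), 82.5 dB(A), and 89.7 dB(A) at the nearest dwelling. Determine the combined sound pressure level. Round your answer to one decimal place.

Incoherent sources combine by intensity addition: L_total = 10·log₁₀(Σ 10^(L_i/10)).
Σ 10^(L/10) = 10^(93.2/10) + 10^(100.4/10) + 10^(82.5/10) + 10^(89.7/10) = 1.417e+10.
L_total = 10·log₁₀(1.417e+10) = 101.51 dB(A).

101.5 dB(A)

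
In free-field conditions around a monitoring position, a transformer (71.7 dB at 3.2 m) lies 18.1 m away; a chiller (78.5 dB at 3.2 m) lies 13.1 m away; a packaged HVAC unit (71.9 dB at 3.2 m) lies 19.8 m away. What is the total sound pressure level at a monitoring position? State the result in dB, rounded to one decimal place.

First find each source's level at the receiver (point-source: −20·log₁₀(r/r_ref)), then combine on an intensity basis.
transformer: 71.7 − 20·log₁₀(18.1/3.2) = 71.7 − 15.05 = 56.65 dB.
chiller: 78.5 − 20·log₁₀(13.1/3.2) = 78.5 − 12.24 = 66.26 dB.
packaged HVAC unit: 71.9 − 20·log₁₀(19.8/3.2) = 71.9 − 15.83 = 56.07 dB.
Σ 10^(L/10) = 5.091e+06 → L_total = 10·log₁₀(5.091e+06) = 67.07 dB.

67.1 dB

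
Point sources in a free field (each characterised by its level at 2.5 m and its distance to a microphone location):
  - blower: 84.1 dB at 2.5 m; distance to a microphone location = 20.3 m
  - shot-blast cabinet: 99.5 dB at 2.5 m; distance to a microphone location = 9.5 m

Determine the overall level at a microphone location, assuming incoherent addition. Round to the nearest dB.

88 dB

Apply inverse-square spreading to bring every level to the receiver, then sum 10^(L/10).
blower: 84.1 − 20·log₁₀(20.3/2.5) = 84.1 − 18.19 = 65.91 dB.
shot-blast cabinet: 99.5 − 20·log₁₀(9.5/2.5) = 99.5 − 11.60 = 87.90 dB.
Σ 10^(L/10) = 6.211e+08 → L_total = 10·log₁₀(6.211e+08) = 87.93 dB.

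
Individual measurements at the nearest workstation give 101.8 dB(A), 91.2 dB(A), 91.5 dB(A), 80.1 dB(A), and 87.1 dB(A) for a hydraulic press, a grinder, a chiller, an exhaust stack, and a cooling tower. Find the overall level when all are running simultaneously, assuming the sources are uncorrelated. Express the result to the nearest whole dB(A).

For uncorrelated sources the intensities add, so convert each level to linear form, sum, and take 10·log₁₀ of the total.
Σ 10^(L/10) = 10^(101.8/10) + 10^(91.2/10) + 10^(91.5/10) + 10^(80.1/10) + 10^(87.1/10) = 1.848e+10.
L_total = 10·log₁₀(1.848e+10) = 102.67 dB(A).

103 dB(A)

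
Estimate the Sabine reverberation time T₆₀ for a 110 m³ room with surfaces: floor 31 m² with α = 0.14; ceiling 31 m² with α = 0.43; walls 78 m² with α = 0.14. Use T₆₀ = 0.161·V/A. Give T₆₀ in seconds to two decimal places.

0.62 s

A = Σ Sᵢαᵢ = 31·0.14 + 31·0.43 + 78·0.14 = 28.59 m².
T₆₀ = 0.161 × 110 / 28.59 = 0.619 s.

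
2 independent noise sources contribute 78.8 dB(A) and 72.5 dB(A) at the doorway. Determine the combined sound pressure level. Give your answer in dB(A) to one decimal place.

79.7 dB(A)

Incoherent sources combine by intensity addition: L_total = 10·log₁₀(Σ 10^(L_i/10)).
Σ 10^(L/10) = 10^(78.8/10) + 10^(72.5/10) = 9.364e+07.
L_total = 10·log₁₀(9.364e+07) = 79.71 dB(A).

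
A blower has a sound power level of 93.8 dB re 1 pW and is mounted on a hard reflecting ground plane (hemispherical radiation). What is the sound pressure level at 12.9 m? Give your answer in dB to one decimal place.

63.6 dB

L_p = L_w − 10·log₁₀(2π·r²) with r = 12.9 m.
2π·r² = 1046 m², 10·log₁₀ of that is 30.194 dB.
L_p = 93.8 − 30.194 = 63.61 dB.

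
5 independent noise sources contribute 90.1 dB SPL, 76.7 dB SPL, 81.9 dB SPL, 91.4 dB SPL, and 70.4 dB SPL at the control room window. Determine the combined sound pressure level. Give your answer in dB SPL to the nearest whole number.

Incoherent sources combine by intensity addition: L_total = 10·log₁₀(Σ 10^(L_i/10)).
Σ 10^(L/10) = 10^(90.1/10) + 10^(76.7/10) + 10^(81.9/10) + 10^(91.4/10) + 10^(70.4/10) = 2.616e+09.
L_total = 10·log₁₀(2.616e+09) = 94.18 dB SPL.

94 dB SPL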